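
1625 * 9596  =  15593500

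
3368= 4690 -1322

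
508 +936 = 1444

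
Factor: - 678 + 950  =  2^4*17^1 = 272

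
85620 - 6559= 79061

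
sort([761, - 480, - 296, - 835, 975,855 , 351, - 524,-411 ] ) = [  -  835, -524, - 480,-411,-296,351,  761 , 855,975 ] 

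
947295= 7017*135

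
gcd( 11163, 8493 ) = 3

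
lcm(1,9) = 9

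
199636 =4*49909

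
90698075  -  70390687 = 20307388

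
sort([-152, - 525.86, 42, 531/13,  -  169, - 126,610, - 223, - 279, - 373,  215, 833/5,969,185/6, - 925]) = [ - 925, - 525.86, - 373, - 279, - 223, - 169, - 152, - 126, 185/6,531/13,  42, 833/5,215, 610 , 969 ]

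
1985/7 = 283 + 4/7 = 283.57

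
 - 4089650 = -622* 6575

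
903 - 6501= - 5598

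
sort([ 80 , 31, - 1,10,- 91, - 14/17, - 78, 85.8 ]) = [ - 91, - 78, - 1,-14/17,10, 31, 80, 85.8]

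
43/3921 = 43/3921 = 0.01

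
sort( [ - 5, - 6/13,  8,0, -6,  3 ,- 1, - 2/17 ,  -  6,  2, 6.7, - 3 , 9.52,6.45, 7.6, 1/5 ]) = [ - 6, - 6,-5 ,-3, - 1, - 6/13, - 2/17,0, 1/5, 2,  3, 6.45,6.7, 7.6,8, 9.52 ]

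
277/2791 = 277/2791 = 0.10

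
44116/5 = 44116/5 = 8823.20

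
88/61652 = 22/15413=0.00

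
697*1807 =1259479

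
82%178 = 82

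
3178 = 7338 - 4160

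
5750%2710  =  330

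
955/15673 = 955/15673 = 0.06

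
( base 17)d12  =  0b111011000000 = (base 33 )3FE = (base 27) 54N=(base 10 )3776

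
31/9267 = 31/9267 = 0.00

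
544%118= 72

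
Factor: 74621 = 71^1*1051^1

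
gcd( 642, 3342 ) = 6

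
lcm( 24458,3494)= 24458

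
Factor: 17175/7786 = 2^( - 1 )*3^1*5^2*17^( - 1) =75/34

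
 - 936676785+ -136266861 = -1072943646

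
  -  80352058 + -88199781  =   - 168551839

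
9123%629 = 317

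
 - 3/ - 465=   1/155 = 0.01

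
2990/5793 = 2990/5793 = 0.52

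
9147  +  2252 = 11399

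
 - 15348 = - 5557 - 9791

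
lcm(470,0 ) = 0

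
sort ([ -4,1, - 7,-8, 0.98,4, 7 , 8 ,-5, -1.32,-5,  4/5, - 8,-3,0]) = [ - 8, - 8, - 7,-5, - 5,-4,-3,-1.32 , 0, 4/5,0.98,1,  4 , 7,8]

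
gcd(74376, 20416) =8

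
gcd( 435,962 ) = 1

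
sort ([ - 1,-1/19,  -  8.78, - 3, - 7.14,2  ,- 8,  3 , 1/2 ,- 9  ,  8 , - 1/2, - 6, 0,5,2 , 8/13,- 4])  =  [ - 9, - 8.78, - 8,-7.14 , - 6, - 4, - 3, - 1, -1/2 ,  -  1/19, 0,1/2, 8/13, 2, 2, 3,  5, 8]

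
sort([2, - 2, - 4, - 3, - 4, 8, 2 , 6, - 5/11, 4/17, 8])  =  [ - 4,-4, - 3, - 2, - 5/11, 4/17, 2, 2,6, 8 , 8]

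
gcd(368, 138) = 46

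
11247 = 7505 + 3742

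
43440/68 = 10860/17 =638.82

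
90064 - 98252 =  - 8188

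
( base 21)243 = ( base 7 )2553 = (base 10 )969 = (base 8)1711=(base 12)689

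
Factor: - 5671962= - 2^1*3^2*315109^1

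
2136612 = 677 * 3156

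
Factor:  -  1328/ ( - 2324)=4/7 = 2^2 * 7^ ( - 1)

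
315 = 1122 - 807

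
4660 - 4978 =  - 318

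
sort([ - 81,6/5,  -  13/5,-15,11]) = [-81,  -  15, - 13/5,6/5,11]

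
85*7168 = 609280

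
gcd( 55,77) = 11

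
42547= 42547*1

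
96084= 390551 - 294467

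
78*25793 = 2011854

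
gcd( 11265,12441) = 3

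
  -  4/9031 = -1 + 9027/9031 = - 0.00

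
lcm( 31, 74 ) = 2294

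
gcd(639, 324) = 9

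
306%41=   19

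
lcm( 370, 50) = 1850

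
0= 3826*0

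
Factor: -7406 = -2^1*7^1*23^2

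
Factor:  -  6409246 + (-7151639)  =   - 13560885 = - 3^3 * 5^1*13^1*7727^1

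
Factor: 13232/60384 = 827/3774 = 2^ ( - 1)*3^( - 1)* 17^(-1 )*37^(-1 )*827^1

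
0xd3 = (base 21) a1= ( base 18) BD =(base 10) 211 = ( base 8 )323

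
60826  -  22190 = 38636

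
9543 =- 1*( - 9543)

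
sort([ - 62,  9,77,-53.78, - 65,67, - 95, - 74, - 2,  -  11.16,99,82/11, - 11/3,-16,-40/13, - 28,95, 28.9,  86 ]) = [  -  95, - 74,-65,  -  62, - 53.78, - 28,  -  16, - 11.16,-11/3, - 40/13, - 2,82/11,9,28.9, 67,77, 86,95 , 99]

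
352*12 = 4224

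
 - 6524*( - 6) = 39144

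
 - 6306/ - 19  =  6306/19 = 331.89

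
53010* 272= 14418720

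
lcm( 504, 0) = 0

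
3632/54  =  67 + 7/27  =  67.26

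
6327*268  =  1695636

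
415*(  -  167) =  - 69305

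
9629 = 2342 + 7287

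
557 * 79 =44003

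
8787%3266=2255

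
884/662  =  1 + 111/331 =1.34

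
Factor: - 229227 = -3^1*109^1* 701^1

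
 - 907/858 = - 2 + 809/858 = - 1.06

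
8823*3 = 26469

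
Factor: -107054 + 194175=87121^1 = 87121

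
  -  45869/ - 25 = 45869/25 = 1834.76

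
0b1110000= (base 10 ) 112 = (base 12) 94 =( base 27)44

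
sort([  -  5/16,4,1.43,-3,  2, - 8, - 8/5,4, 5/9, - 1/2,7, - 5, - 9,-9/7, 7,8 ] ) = [- 9, - 8, - 5 , - 3, - 8/5, - 9/7, - 1/2, - 5/16,5/9 , 1.43 , 2,4  ,  4, 7,  7, 8 ] 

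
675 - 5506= - 4831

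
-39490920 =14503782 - 53994702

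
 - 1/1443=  - 1/1443  =  - 0.00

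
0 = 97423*0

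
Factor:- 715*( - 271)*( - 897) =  - 173807205 = - 3^1*5^1*11^1*13^2 * 23^1*271^1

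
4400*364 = 1601600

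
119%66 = 53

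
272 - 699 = -427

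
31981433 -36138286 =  - 4156853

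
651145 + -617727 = 33418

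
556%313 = 243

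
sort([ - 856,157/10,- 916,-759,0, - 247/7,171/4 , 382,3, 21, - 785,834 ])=[ -916 , - 856, - 785, - 759, - 247/7,0,3, 157/10, 21,171/4,382,834 ]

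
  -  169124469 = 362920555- 532045024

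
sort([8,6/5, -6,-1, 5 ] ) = [ -6,-1, 6/5, 5, 8 ]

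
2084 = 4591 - 2507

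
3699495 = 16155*229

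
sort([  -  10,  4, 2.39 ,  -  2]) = [-10,  -  2,2.39, 4] 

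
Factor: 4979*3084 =15355236 =2^2*3^1*13^1*257^1*383^1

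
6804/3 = 2268 = 2268.00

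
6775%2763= 1249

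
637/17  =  37 + 8/17 = 37.47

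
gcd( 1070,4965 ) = 5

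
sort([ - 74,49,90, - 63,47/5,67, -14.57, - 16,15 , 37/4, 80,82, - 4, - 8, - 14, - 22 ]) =[ - 74, - 63, - 22, - 16, -14.57, - 14,-8, - 4,37/4, 47/5, 15,49,67, 80, 82,90]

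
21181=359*59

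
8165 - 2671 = 5494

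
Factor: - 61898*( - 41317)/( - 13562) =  - 1278719833/6781  =  - 79^1*523^1*6781^(-1)*30949^1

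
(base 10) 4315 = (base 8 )10333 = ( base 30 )4NP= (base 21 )9GA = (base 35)3ia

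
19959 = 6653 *3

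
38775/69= 561 + 22/23 = 561.96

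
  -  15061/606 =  - 25 + 89/606 = -24.85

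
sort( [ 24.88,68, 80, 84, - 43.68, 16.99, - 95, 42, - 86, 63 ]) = [-95 , - 86 , - 43.68, 16.99, 24.88, 42, 63, 68,80, 84 ]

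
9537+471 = 10008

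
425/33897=425/33897 = 0.01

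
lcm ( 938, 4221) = 8442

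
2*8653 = 17306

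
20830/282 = 73+122/141 = 73.87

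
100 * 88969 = 8896900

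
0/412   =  0 = 0.00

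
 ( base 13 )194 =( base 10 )290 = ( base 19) f5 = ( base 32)92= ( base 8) 442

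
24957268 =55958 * 446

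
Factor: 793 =13^1*61^1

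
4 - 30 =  - 26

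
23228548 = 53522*434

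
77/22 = 3 + 1/2 = 3.50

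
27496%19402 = 8094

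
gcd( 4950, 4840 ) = 110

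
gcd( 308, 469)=7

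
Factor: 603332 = 2^2*150833^1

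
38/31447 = 38/31447 = 0.00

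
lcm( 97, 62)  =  6014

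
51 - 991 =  - 940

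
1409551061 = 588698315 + 820852746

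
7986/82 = 3993/41= 97.39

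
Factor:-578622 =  - 2^1*3^1*11^2*797^1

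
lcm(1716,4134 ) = 90948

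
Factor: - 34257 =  - 3^1*19^1 * 601^1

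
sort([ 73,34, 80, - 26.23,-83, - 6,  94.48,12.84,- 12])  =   [ - 83, - 26.23,-12, - 6,12.84,34,73, 80,94.48]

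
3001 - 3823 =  - 822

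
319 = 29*11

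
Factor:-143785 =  - 5^1*149^1 * 193^1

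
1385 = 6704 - 5319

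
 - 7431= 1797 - 9228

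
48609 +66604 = 115213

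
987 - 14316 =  - 13329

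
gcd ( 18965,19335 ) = 5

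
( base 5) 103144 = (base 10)3549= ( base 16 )ddd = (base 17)C4D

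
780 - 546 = 234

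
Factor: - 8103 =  - 3^1*37^1*73^1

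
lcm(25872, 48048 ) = 336336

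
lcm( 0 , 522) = 0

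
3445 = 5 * 689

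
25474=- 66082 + 91556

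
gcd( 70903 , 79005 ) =1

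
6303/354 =17 + 95/118= 17.81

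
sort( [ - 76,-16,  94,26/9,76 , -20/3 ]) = [ - 76, - 16, - 20/3, 26/9,76,94 ]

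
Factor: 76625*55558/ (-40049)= - 4257131750/40049 =- 2^1*5^3*29^( - 1 )*613^1*1381^( - 1)*27779^1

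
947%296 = 59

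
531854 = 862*617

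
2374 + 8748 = 11122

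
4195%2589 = 1606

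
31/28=1 + 3/28 = 1.11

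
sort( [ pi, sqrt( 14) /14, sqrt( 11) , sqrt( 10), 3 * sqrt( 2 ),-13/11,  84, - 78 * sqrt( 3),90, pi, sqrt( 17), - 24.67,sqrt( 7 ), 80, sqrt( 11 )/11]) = [ - 78*sqrt( 3 ), - 24.67,-13/11, sqrt(14 )/14,sqrt(11 )/11,sqrt(7 ), pi,pi,sqrt( 10 ), sqrt( 11 ), sqrt( 17 ), 3*sqrt( 2 ), 80, 84,90 ]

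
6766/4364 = 1 + 1201/2182 = 1.55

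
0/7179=0 = 0.00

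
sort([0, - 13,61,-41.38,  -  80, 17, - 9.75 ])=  [ - 80, - 41.38, - 13, - 9.75, 0, 17 , 61 ] 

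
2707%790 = 337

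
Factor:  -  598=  - 2^1*13^1*23^1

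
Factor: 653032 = 2^3 * 81629^1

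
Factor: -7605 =- 3^2*5^1*13^2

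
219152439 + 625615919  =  844768358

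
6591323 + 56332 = 6647655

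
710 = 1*710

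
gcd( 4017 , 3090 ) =309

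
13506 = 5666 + 7840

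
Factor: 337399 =17^1*89^1* 223^1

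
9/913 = 9/913 = 0.01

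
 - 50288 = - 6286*8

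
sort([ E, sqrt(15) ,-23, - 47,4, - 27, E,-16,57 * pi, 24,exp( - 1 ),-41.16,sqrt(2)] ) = [-47,-41.16, - 27, - 23 ,  -  16,exp( - 1), sqrt (2),E, E,sqrt(15) , 4,24,57*pi ]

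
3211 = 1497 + 1714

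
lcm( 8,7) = 56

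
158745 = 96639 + 62106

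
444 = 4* 111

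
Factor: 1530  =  2^1 *3^2*5^1*17^1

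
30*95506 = 2865180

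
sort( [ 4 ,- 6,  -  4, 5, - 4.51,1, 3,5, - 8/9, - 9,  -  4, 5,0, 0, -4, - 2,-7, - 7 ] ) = [ - 9, - 7,  -  7, - 6,  -  4.51,  -  4, - 4,- 4,  -  2, - 8/9, 0,0,  1,3,  4, 5, 5, 5 ]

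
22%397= 22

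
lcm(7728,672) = 15456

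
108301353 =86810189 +21491164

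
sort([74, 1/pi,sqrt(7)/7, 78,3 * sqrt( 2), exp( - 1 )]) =[ 1/pi,  exp( - 1 ), sqrt(7 )/7,3*sqrt (2), 74 , 78]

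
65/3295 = 13/659 = 0.02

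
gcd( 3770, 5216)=2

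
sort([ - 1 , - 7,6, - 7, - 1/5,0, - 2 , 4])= [ - 7, - 7, - 2, - 1,-1/5 , 0,4,6]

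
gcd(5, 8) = 1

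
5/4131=5/4131 = 0.00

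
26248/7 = 3749 + 5/7 = 3749.71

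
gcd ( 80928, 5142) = 6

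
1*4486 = 4486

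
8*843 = 6744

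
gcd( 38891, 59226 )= 1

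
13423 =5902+7521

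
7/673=7/673  =  0.01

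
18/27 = 2/3 = 0.67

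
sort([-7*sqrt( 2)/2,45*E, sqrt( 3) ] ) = [ - 7*sqrt (2)/2,sqrt(3),45*E ] 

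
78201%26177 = 25847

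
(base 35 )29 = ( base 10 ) 79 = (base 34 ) 2b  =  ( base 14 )59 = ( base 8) 117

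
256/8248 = 32/1031 = 0.03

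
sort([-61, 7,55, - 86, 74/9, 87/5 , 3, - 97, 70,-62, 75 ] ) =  [ - 97, - 86, - 62, -61, 3,7, 74/9, 87/5 , 55, 70, 75]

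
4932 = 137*36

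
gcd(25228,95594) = 2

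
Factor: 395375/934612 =2^(- 2 )*5^3*7^( - 1 )*29^( - 1)*1151^( - 1 )*3163^1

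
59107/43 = 59107/43 = 1374.58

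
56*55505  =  3108280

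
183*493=90219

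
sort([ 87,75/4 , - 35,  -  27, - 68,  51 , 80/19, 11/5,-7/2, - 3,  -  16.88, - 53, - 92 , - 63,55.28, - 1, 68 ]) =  [ - 92,- 68, - 63, -53, - 35,- 27,- 16.88, - 7/2, -3,- 1,11/5, 80/19,75/4,51,55.28,  68,87 ] 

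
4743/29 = 163 + 16/29=163.55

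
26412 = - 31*( - 852 )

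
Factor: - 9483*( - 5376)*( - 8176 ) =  - 416817451008 = - 2^12*3^2 * 7^2*29^1*73^1 * 109^1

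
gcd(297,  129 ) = 3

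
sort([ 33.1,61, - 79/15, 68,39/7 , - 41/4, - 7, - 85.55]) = [  -  85.55, - 41/4, - 7,  -  79/15,39/7,33.1,61,68] 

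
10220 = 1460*7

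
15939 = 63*253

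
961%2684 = 961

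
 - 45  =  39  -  84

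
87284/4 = 21821 = 21821.00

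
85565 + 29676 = 115241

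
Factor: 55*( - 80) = - 4400 = - 2^4* 5^2*11^1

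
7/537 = 7/537 = 0.01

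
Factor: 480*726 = 348480= 2^6 * 3^2*5^1*11^2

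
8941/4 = 2235 + 1/4 = 2235.25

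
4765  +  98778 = 103543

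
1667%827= 13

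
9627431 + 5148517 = 14775948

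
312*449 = 140088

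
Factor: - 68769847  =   - 68769847^1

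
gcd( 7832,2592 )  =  8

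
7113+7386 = 14499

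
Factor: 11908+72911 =3^1*7^2*577^1=84819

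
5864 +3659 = 9523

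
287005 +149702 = 436707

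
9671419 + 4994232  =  14665651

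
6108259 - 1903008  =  4205251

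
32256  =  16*2016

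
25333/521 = 48 + 325/521 = 48.62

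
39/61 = 39/61 =0.64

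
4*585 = 2340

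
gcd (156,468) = 156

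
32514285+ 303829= 32818114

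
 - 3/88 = -1  +  85/88 = - 0.03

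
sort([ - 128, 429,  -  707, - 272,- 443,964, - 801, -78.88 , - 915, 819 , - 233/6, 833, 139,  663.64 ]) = [ - 915, - 801,-707, - 443, - 272, - 128, - 78.88 ,- 233/6, 139, 429, 663.64, 819, 833, 964] 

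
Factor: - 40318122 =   -  2^1 * 3^1*13^1*59^1*8761^1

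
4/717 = 4/717=0.01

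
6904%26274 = 6904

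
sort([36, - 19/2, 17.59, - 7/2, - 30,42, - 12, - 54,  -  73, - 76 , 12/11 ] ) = [ - 76, - 73, - 54, - 30, - 12, - 19/2 , - 7/2, 12/11, 17.59,36, 42] 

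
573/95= 6 + 3/95 = 6.03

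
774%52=46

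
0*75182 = 0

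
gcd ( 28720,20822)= 718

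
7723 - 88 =7635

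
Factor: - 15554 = -2^1 * 7^1*11^1*101^1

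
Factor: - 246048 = - 2^5*3^1*11^1 * 233^1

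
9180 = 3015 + 6165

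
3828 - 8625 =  - 4797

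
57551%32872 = 24679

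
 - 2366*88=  - 208208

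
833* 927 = 772191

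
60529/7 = 8647 = 8647.00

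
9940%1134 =868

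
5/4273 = 5/4273= 0.00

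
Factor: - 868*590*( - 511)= 261693320 = 2^3*5^1*7^2*31^1*59^1*73^1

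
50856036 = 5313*9572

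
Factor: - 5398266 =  - 2^1*3^1*899711^1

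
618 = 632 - 14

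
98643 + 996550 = 1095193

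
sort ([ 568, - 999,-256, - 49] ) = [ - 999,-256, -49, 568 ] 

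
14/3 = 14/3= 4.67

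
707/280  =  2+21/40 = 2.52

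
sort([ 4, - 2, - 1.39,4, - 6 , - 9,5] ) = [-9, - 6, - 2,-1.39, 4, 4, 5 ] 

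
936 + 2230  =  3166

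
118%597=118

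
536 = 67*8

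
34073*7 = 238511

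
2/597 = 2/597 = 0.00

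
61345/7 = 61345/7=8763.57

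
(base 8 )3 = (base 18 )3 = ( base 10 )3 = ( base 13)3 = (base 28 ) 3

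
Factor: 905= 5^1*181^1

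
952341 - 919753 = 32588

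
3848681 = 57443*67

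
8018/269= 8018/269 =29.81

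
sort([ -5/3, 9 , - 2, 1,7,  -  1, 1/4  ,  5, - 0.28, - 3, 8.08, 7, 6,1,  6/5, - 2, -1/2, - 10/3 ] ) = [ - 10/3, - 3,-2, - 2,-5/3, - 1,-1/2, - 0.28, 1/4,1, 1 , 6/5, 5, 6,  7,  7,8.08, 9 ] 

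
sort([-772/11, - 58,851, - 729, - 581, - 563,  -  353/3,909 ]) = [  -  729, - 581, - 563, - 353/3,  -  772/11, - 58,851,909] 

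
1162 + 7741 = 8903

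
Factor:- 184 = - 2^3*23^1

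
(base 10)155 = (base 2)10011011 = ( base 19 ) 83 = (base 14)B1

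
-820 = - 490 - 330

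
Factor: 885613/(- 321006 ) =- 2^ ( - 1 )*3^ ( - 1)*7^ ( - 1)*607^1*1459^1*7643^(-1)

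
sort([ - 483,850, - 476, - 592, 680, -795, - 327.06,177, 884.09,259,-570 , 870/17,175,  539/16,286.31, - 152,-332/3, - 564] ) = [ - 795 ,-592, - 570, - 564, - 483, - 476, - 327.06,-152, - 332/3,539/16,870/17, 175, 177,259,286.31,680, 850,884.09]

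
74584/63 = 74584/63 = 1183.87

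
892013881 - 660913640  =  231100241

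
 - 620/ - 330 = 1 + 29/33 = 1.88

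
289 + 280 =569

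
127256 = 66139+61117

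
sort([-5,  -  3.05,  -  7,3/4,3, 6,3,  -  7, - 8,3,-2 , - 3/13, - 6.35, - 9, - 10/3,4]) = [ - 9,-8,  -  7, - 7,-6.35, - 5, -10/3,-3.05,-2, -3/13,3/4,3, 3, 3,4,6 ] 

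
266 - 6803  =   - 6537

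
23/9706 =1/422 = 0.00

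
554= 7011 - 6457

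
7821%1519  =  226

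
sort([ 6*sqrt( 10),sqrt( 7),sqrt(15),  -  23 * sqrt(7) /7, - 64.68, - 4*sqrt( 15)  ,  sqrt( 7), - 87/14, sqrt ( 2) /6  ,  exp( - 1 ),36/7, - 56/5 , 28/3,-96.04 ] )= [ - 96.04,-64.68, -4*sqrt(15), -56/5,  -  23 * sqrt( 7 ) /7, - 87/14,sqrt ( 2 )/6,  exp ( - 1 ), sqrt( 7 ),  sqrt( 7 ),sqrt(15 ),36/7,  28/3, 6 * sqrt( 10) ] 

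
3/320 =3/320=0.01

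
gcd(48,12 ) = 12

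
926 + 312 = 1238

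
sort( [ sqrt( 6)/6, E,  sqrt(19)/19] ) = [sqrt( 19)/19,sqrt( 6) /6, E]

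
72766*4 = 291064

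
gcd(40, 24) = 8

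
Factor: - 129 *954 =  -123066 = -2^1 *3^3*43^1*53^1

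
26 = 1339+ - 1313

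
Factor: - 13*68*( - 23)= 2^2*13^1*17^1 * 23^1=20332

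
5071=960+4111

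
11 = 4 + 7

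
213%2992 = 213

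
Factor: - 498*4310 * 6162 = -2^3*3^2*5^1*13^1*79^1*83^1*431^1 = - 13225993560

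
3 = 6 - 3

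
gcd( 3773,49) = 49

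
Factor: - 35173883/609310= - 2^( - 1) * 5^(-1)*13^( - 1)*19^1 * 43^ ( - 1 ) * 109^( - 1)*263^1*7039^1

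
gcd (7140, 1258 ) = 34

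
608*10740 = 6529920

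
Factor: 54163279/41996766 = 2^(-1)*3^ ( - 1)*7^( -1 ) * 17^ ( - 1 ) * 131^(-1)*449^(- 1 ) *54163279^1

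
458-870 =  - 412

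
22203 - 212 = 21991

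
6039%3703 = 2336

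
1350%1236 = 114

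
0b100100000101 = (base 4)210011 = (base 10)2309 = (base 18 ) 725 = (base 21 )54K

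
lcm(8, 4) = 8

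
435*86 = 37410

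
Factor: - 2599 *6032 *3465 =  - 2^4 * 3^2*5^1*7^1*11^1*13^1 * 23^1 * 29^1*113^1 = - 54321387120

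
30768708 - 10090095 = 20678613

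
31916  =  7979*4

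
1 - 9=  - 8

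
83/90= 83/90 = 0.92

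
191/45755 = 191/45755 = 0.00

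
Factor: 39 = 3^1*13^1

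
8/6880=1/860  =  0.00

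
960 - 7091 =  - 6131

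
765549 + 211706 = 977255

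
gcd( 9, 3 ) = 3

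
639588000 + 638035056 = 1277623056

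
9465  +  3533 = 12998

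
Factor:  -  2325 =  -3^1*5^2*31^1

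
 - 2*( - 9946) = 19892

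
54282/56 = 27141/28 = 969.32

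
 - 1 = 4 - 5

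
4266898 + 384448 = 4651346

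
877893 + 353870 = 1231763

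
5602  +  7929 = 13531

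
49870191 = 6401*7791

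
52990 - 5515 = 47475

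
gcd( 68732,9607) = 1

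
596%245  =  106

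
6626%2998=630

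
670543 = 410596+259947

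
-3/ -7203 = 1/2401 = 0.00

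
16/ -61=-1  +  45/61 = - 0.26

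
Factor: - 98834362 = -2^1*11^1*17^1*264263^1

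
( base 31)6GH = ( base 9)8546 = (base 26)97d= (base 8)14207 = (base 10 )6279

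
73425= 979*75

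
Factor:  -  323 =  - 17^1 * 19^1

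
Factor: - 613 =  - 613^1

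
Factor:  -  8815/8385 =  -3^(  -  1)*13^( - 1 )*41^1 = - 41/39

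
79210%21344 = 15178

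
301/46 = 301/46 = 6.54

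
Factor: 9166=2^1*4583^1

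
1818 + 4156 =5974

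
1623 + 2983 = 4606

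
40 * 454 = 18160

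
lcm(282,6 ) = 282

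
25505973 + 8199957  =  33705930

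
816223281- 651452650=164770631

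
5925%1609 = 1098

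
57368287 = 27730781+29637506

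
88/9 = 88/9   =  9.78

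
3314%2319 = 995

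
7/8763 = 7/8763 = 0.00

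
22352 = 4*5588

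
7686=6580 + 1106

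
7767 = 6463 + 1304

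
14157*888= 12571416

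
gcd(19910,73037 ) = 1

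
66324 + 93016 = 159340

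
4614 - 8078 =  - 3464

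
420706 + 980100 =1400806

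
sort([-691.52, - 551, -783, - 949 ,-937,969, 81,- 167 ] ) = [ - 949, - 937, - 783, - 691.52, - 551, - 167 , 81, 969 ] 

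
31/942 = 31/942 = 0.03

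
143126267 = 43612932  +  99513335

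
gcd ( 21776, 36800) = 16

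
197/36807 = 197/36807 = 0.01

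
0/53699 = 0 = 0.00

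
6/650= 3/325 = 0.01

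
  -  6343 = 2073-8416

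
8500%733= 437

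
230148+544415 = 774563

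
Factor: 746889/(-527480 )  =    -  2^ ( - 3)*3^1*5^( - 1 )*11^1*13^1*1741^1*13187^( - 1 )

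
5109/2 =2554  +  1/2 = 2554.50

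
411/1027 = 411/1027 = 0.40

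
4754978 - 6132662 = -1377684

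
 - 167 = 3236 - 3403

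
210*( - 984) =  - 206640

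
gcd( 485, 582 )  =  97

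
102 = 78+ 24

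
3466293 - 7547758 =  - 4081465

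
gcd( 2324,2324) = 2324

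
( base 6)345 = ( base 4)2021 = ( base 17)81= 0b10001001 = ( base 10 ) 137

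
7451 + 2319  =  9770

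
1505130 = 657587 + 847543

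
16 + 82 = 98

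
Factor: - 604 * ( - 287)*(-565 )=-2^2*5^1*7^1 *41^1*113^1 * 151^1 = -  97941620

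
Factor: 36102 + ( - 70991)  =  -34889= -139^1 * 251^1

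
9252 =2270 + 6982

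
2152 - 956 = 1196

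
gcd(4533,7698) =3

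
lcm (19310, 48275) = 96550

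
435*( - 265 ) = -115275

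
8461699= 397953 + 8063746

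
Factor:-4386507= - 3^1*1462169^1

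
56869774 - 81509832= - 24640058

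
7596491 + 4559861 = 12156352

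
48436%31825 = 16611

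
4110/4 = 1027+1/2 = 1027.50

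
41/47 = 41/47  =  0.87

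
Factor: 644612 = 2^2*29^1*5557^1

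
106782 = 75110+31672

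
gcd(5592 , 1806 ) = 6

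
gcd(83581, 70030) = 1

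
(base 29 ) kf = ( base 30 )JP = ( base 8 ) 1123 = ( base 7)1510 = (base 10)595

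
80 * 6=480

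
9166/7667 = 9166/7667  =  1.20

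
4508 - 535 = 3973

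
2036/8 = 254 + 1/2 = 254.50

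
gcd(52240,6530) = 6530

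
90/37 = 90/37=2.43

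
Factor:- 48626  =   - 2^1 * 41^1*593^1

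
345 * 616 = 212520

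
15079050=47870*315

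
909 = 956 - 47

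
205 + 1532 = 1737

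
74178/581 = 127 +391/581 = 127.67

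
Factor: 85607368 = 2^3* 7^1*11^1*31^1* 4483^1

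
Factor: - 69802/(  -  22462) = 11^( - 1 ) * 17^1*1021^( - 1 )*2053^1 = 34901/11231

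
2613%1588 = 1025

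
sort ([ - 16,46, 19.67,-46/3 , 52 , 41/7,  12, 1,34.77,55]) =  [ - 16, - 46/3, 1, 41/7,  12,19.67, 34.77, 46, 52,55]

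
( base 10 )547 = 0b1000100011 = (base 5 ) 4142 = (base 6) 2311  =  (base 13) 331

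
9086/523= 9086/523= 17.37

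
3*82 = 246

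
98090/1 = 98090 = 98090.00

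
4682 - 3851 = 831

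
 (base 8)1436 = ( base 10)798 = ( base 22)1e6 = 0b1100011110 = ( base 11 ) 666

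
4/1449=4/1449= 0.00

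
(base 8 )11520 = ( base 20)C74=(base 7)20262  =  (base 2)1001101010000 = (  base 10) 4944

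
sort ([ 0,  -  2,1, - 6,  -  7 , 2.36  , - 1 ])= [ - 7, - 6, - 2,-1, 0, 1, 2.36]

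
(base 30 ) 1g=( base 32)1E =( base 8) 56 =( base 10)46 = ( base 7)64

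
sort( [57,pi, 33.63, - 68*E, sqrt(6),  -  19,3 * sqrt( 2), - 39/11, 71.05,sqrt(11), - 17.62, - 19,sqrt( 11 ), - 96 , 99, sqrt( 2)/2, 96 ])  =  [ - 68*E, - 96 ,-19, - 19, - 17.62, - 39/11,sqrt( 2 ) /2, sqrt( 6 ), pi, sqrt(11),  sqrt( 11), 3*sqrt( 2),33.63, 57,71.05, 96, 99]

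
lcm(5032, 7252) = 246568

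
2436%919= 598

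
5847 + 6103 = 11950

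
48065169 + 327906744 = 375971913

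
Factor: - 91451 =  - 109^1*839^1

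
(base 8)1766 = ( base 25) 1FE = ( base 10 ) 1014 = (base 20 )2ae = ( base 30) 13O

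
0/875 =0 = 0.00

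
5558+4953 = 10511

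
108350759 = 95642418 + 12708341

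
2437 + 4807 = 7244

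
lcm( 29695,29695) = 29695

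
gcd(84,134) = 2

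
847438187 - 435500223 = 411937964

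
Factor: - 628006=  - 2^1 * 314003^1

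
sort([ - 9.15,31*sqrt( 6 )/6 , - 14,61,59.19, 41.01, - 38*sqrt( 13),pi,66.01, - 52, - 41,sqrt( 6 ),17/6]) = [ - 38*sqrt(13 ), - 52, - 41,-14, - 9.15,sqrt( 6),17/6,pi,31 * sqrt( 6)/6,41.01,59.19, 61,66.01] 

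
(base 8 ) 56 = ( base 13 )37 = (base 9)51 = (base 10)46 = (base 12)3a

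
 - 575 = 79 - 654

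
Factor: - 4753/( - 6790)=7/10=   2^( - 1)*5^( -1 )* 7^1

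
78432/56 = 9804/7= 1400.57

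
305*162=49410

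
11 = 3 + 8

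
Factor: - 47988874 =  - 2^1*23994437^1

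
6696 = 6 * 1116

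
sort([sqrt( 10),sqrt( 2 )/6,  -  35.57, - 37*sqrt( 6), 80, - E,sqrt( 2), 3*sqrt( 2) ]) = [ -37*sqrt(6),  -  35.57,-E, sqrt( 2 ) /6, sqrt( 2), sqrt(10 ), 3*sqrt ( 2), 80]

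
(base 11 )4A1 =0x253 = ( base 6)2431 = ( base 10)595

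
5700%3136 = 2564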